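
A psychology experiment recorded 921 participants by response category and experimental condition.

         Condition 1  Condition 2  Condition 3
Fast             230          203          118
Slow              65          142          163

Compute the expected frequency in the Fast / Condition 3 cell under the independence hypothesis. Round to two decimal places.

168.11

Row total (Fast) = 551; column total (Condition 3) = 281; grand total N = 921.
Expected count = (row total × column total) / N = 551 × 281 / 921 = 168.11.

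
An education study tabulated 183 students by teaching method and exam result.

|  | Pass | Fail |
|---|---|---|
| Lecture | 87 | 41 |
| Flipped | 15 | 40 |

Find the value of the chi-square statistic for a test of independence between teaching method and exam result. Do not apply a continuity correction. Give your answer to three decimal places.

25.825

Row totals: 128, 55. Column totals: 102, 81. Grand total N = 183.
Expected counts (row total × column total / N):
  Lecture, Pass: 128×102/183 = 71.3443
  Lecture, Fail: 128×81/183 = 56.6557
  Flipped, Pass: 55×102/183 = 30.6557
  Flipped, Fail: 55×81/183 = 24.3443
Contributions (O − E)²/E:
  (87 − 71.3443)²/71.3443 = 3.4355
  (41 − 56.6557)²/56.6557 = 4.3261
  (15 − 30.6557)²/30.6557 = 7.9953
  (40 − 24.3443)²/24.3443 = 10.0681
χ² = 3.4355 + 4.3261 + 7.9953 + 10.0681 = 25.825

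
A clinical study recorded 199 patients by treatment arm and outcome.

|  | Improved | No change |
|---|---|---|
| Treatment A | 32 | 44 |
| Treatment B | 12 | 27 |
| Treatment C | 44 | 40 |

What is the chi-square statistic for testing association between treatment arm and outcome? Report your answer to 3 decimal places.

5.267

Row totals: 76, 39, 84. Column totals: 88, 111. Grand total N = 199.
Expected counts (row total × column total / N):
  Treatment A, Improved: 76×88/199 = 33.6080
  Treatment A, No change: 76×111/199 = 42.3920
  Treatment B, Improved: 39×88/199 = 17.2462
  Treatment B, No change: 39×111/199 = 21.7538
  Treatment C, Improved: 84×88/199 = 37.1457
  Treatment C, No change: 84×111/199 = 46.8543
Contributions (O − E)²/E:
  (32 − 33.6080)²/33.6080 = 0.0769
  (44 − 42.3920)²/42.3920 = 0.0610
  (12 − 17.2462)²/17.2462 = 1.5959
  (27 − 21.7538)²/21.7538 = 1.2652
  (44 − 37.1457)²/37.1457 = 1.2648
  (40 − 46.8543)²/46.8543 = 1.0027
χ² = 0.0769 + 0.0610 + 1.5959 + 1.2652 + 1.2648 + 1.0027 = 5.267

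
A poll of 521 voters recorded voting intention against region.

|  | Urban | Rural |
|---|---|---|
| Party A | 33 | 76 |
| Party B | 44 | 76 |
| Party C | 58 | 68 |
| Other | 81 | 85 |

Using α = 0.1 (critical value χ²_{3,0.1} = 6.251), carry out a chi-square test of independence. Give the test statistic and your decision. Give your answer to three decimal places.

Row totals: 109, 120, 126, 166. Column totals: 216, 305. Grand total N = 521.
Expected counts (row total × column total / N):
  Party A, Urban: 109×216/521 = 45.1900
  Party A, Rural: 109×305/521 = 63.8100
  Party B, Urban: 120×216/521 = 49.7505
  Party B, Rural: 120×305/521 = 70.2495
  Party C, Urban: 126×216/521 = 52.2380
  Party C, Rural: 126×305/521 = 73.7620
  Other, Urban: 166×216/521 = 68.8215
  Other, Rural: 166×305/521 = 97.1785
Contributions (O − E)²/E:
  (33 − 45.1900)²/45.1900 = 3.2883
  (76 − 63.8100)²/63.8100 = 2.3287
  (44 − 49.7505)²/49.7505 = 0.6647
  (76 − 70.2495)²/70.2495 = 0.4707
  (58 − 52.2380)²/52.2380 = 0.6356
  (68 − 73.7620)²/73.7620 = 0.4501
  (81 − 68.8215)²/68.8215 = 2.1551
  (85 − 97.1785)²/97.1785 = 1.5262
χ² = 3.2883 + 2.3287 + 0.6647 + 0.4707 + 0.6356 + 0.4501 + 2.1551 + 1.5262 = 11.519
df = (4−1)(2−1) = 3. Since 11.519 > 6.251, reject the null hypothesis of independence at α = 0.1.

11.519; reject H₀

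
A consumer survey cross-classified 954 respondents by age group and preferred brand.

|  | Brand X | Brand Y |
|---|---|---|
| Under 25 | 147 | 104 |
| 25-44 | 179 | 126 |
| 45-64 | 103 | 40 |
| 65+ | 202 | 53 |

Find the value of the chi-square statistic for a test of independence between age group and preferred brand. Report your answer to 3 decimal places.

35.675

Row totals: 251, 305, 143, 255. Column totals: 631, 323. Grand total N = 954.
Expected counts (row total × column total / N):
  Under 25, Brand X: 251×631/954 = 166.0178
  Under 25, Brand Y: 251×323/954 = 84.9822
  25-44, Brand X: 305×631/954 = 201.7348
  25-44, Brand Y: 305×323/954 = 103.2652
  45-64, Brand X: 143×631/954 = 94.5839
  45-64, Brand Y: 143×323/954 = 48.4161
  65+, Brand X: 255×631/954 = 168.6635
  65+, Brand Y: 255×323/954 = 86.3365
Contributions (O − E)²/E:
  (147 − 166.0178)²/166.0178 = 2.1785
  (104 − 84.9822)²/84.9822 = 4.2559
  (179 − 201.7348)²/201.7348 = 2.5621
  (126 − 103.2652)²/103.2652 = 5.0053
  (103 − 94.5839)²/94.5839 = 0.7489
  (40 − 48.4161)²/48.4161 = 1.4630
  (202 − 168.6635)²/168.6635 = 6.5890
  (53 − 86.3365)²/86.3365 = 12.8720
χ² = 2.1785 + 4.2559 + 2.5621 + 5.0053 + 0.7489 + 1.4630 + 6.5890 + 12.8720 = 35.675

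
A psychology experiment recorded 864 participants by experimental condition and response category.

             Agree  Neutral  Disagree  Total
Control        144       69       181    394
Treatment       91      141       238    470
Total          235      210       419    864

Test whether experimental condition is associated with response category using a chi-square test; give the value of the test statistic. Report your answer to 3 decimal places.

38.002

Grand total N = 864.
Expected counts (row total × column total / N):
  Control, Agree: 394×235/864 = 107.16435
  Control, Neutral: 394×210/864 = 95.76389
  Control, Disagree: 394×419/864 = 191.07176
  Treatment, Agree: 470×235/864 = 127.83565
  Treatment, Neutral: 470×210/864 = 114.23611
  Treatment, Disagree: 470×419/864 = 227.92824
Contributions (O − E)²/E:
  (144 − 107.16435)²/107.16435 = 12.6615
  (69 − 95.76389)²/95.76389 = 7.4799
  (181 − 191.07176)²/191.07176 = 0.5309
  (91 − 127.83565)²/127.83565 = 10.6141
  (141 − 114.23611)²/114.23611 = 6.2704
  (238 − 227.92824)²/227.92824 = 0.4451
χ² = 12.6615 + 7.4799 + 0.5309 + 10.6141 + 6.2704 + 0.4451 = 38.002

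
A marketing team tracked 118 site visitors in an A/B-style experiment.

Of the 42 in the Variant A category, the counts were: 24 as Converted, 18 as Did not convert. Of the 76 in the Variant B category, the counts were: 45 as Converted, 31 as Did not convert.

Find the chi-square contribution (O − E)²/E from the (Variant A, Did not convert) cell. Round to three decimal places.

Row total (Variant A) = 42; column total (Did not convert) = 49; N = 118.
Expected count E = 42 × 49 / 118 = 17.4407.
Contribution = (O − E)²/E = (18 − 17.4407)² / 17.4407 = 0.018.

0.018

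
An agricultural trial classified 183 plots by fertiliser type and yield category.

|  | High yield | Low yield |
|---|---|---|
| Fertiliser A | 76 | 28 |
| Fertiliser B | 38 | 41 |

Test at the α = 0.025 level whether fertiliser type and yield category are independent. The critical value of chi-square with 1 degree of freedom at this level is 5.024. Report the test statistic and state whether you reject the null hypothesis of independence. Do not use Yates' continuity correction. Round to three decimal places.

Row totals: 104, 79. Column totals: 114, 69. Grand total N = 183.
Expected counts (row total × column total / N):
  Fertiliser A, High yield: 104×114/183 = 64.7869
  Fertiliser A, Low yield: 104×69/183 = 39.2131
  Fertiliser B, High yield: 79×114/183 = 49.2131
  Fertiliser B, Low yield: 79×69/183 = 29.7869
Contributions (O − E)²/E:
  (76 − 64.7869)²/64.7869 = 1.9407
  (28 − 39.2131)²/39.2131 = 3.2064
  (38 − 49.2131)²/49.2131 = 2.5549
  (41 − 29.7869)²/29.7869 = 4.2211
χ² = 1.9407 + 3.2064 + 2.5549 + 4.2211 = 11.923
df = (2−1)(2−1) = 1. Since 11.923 > 5.024, reject the null hypothesis of independence at α = 0.025.

11.923; reject H₀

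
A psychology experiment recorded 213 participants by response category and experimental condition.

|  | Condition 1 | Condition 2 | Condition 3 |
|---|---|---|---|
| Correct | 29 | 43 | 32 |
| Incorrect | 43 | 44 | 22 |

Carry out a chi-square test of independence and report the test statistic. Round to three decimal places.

4.471

Row totals: 104, 109. Column totals: 72, 87, 54. Grand total N = 213.
Expected counts (row total × column total / N):
  Correct, Condition 1: 104×72/213 = 35.1549
  Correct, Condition 2: 104×87/213 = 42.4789
  Correct, Condition 3: 104×54/213 = 26.3662
  Incorrect, Condition 1: 109×72/213 = 36.8451
  Incorrect, Condition 2: 109×87/213 = 44.5211
  Incorrect, Condition 3: 109×54/213 = 27.6338
Contributions (O − E)²/E:
  (29 − 35.1549)²/35.1549 = 1.0776
  (43 − 42.4789)²/42.4789 = 0.0064
  (32 − 26.3662)²/26.3662 = 1.2038
  (43 − 36.8451)²/36.8451 = 1.0282
  (44 − 44.5211)²/44.5211 = 0.0061
  (22 − 27.6338)²/27.6338 = 1.1486
χ² = 1.0776 + 0.0064 + 1.2038 + 1.0282 + 0.0061 + 1.1486 = 4.471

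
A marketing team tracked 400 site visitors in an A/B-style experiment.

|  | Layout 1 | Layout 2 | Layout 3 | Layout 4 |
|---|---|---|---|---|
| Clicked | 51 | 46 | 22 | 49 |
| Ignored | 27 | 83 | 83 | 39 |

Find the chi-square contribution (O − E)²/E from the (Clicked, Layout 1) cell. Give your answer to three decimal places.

10.156

Row total (Clicked) = 168; column total (Layout 1) = 78; N = 400.
Expected count E = 168 × 78 / 400 = 32.7600.
Contribution = (O − E)²/E = (51 − 32.7600)² / 32.7600 = 10.156.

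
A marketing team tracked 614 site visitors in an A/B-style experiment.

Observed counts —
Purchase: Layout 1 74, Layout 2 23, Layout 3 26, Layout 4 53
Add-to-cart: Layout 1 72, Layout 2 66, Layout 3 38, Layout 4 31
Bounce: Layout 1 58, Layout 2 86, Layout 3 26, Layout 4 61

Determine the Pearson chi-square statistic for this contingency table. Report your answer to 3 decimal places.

44.777

Row totals: 176, 207, 231. Column totals: 204, 175, 90, 145. Grand total N = 614.
Expected counts (row total × column total / N):
  Purchase, Layout 1: 176×204/614 = 58.47557
  Purchase, Layout 2: 176×175/614 = 50.16287
  Purchase, Layout 3: 176×90/614 = 25.79805
  Purchase, Layout 4: 176×145/614 = 41.56352
  Add-to-cart, Layout 1: 207×204/614 = 68.77524
  Add-to-cart, Layout 2: 207×175/614 = 58.99837
  Add-to-cart, Layout 3: 207×90/614 = 30.34202
  Add-to-cart, Layout 4: 207×145/614 = 48.88436
  Bounce, Layout 1: 231×204/614 = 76.74919
  Bounce, Layout 2: 231×175/614 = 65.83876
  Bounce, Layout 3: 231×90/614 = 33.85993
  Bounce, Layout 4: 231×145/614 = 54.55212
Contributions (O − E)²/E:
  (74 − 58.47557)²/58.47557 = 4.1215
  (23 − 50.16287)²/50.16287 = 14.7085
  (26 − 25.79805)²/25.79805 = 0.0016
  (53 − 41.56352)²/41.56352 = 3.1468
  (72 − 68.77524)²/68.77524 = 0.1512
  (66 − 58.99837)²/58.99837 = 0.8309
  (38 − 30.34202)²/30.34202 = 1.9328
  (31 − 48.88436)²/48.88436 = 6.5430
  (58 − 76.74919)²/76.74919 = 4.5803
  (86 − 65.83876)²/65.83876 = 6.1738
  (26 − 33.85993)²/33.85993 = 1.8245
  (61 − 54.55212)²/54.55212 = 0.7621
χ² = 4.1215 + 14.7085 + 0.0016 + 3.1468 + 0.1512 + 0.8309 + 1.9328 + 6.5430 + 4.5803 + 6.1738 + 1.8245 + 0.7621 = 44.777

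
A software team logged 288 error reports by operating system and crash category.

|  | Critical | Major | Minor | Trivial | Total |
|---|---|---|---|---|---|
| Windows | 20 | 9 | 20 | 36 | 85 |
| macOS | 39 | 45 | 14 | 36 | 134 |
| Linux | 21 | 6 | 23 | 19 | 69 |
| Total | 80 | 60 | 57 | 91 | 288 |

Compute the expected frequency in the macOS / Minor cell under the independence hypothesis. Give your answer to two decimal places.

26.52

Row total (macOS) = 134; column total (Minor) = 57; grand total N = 288.
Expected count = (row total × column total) / N = 134 × 57 / 288 = 26.52.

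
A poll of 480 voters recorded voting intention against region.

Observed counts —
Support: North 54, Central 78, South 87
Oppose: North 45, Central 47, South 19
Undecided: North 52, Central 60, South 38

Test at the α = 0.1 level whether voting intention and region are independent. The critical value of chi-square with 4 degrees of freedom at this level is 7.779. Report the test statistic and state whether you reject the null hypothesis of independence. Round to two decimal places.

21.74; reject H₀

Row totals: 219, 111, 150. Column totals: 151, 185, 144. Grand total N = 480.
Expected counts (row total × column total / N):
  Support, North: 219×151/480 = 68.894
  Support, Central: 219×185/480 = 84.406
  Support, South: 219×144/480 = 65.700
  Oppose, North: 111×151/480 = 34.919
  Oppose, Central: 111×185/480 = 42.781
  Oppose, South: 111×144/480 = 33.300
  Undecided, North: 150×151/480 = 47.188
  Undecided, Central: 150×185/480 = 57.812
  Undecided, South: 150×144/480 = 45.000
Contributions (O − E)²/E:
  (54 − 68.894)²/68.894 = 3.2199
  (78 − 84.406)²/84.406 = 0.4862
  (87 − 65.700)²/65.700 = 6.9055
  (45 − 34.919)²/34.919 = 2.9104
  (47 − 42.781)²/42.781 = 0.4161
  (19 − 33.300)²/33.300 = 6.1408
  (52 − 47.188)²/47.188 = 0.4907
  (60 − 57.812)²/57.812 = 0.0828
  (38 − 45.000)²/45.000 = 1.0889
χ² = 3.2199 + 0.4862 + 6.9055 + 2.9104 + 0.4161 + 6.1408 + 0.4907 + 0.0828 + 1.0889 = 21.74
df = (3−1)(3−1) = 4. Since 21.74 > 7.779, reject the null hypothesis of independence at α = 0.1.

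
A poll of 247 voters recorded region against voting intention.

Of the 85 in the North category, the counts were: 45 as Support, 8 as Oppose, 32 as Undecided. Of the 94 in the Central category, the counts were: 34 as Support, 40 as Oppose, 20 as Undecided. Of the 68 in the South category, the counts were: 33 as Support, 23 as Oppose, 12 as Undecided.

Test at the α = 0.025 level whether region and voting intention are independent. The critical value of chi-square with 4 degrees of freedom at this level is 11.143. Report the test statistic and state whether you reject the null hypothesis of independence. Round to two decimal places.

27.97; reject H₀

Row totals: 85, 94, 68. Column totals: 112, 71, 64. Grand total N = 247.
Expected counts (row total × column total / N):
  North, Support: 85×112/247 = 38.543
  North, Oppose: 85×71/247 = 24.433
  North, Undecided: 85×64/247 = 22.024
  Central, Support: 94×112/247 = 42.623
  Central, Oppose: 94×71/247 = 27.020
  Central, Undecided: 94×64/247 = 24.356
  South, Support: 68×112/247 = 30.834
  South, Oppose: 68×71/247 = 19.547
  South, Undecided: 68×64/247 = 17.619
Contributions (O − E)²/E:
  (45 − 38.543)²/38.543 = 1.0817
  (8 − 24.433)²/24.433 = 11.0524
  (32 − 22.024)²/22.024 = 4.5187
  (34 − 42.623)²/42.623 = 1.7445
  (40 − 27.020)²/27.020 = 6.2354
  (20 − 24.356)²/24.356 = 0.7791
  (33 − 30.834)²/30.834 = 0.1522
  (23 − 19.547)²/19.547 = 0.6100
  (12 − 17.619)²/17.619 = 1.7920
χ² = 1.0817 + 11.0524 + 4.5187 + 1.7445 + 6.2354 + 0.7791 + 0.1522 + 0.6100 + 1.7920 = 27.97
df = (3−1)(3−1) = 4. Since 27.97 > 11.143, reject the null hypothesis of independence at α = 0.025.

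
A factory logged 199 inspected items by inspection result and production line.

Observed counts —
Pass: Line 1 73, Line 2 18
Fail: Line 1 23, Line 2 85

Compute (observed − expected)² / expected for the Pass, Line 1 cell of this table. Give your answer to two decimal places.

Row total (Pass) = 91; column total (Line 1) = 96; N = 199.
Expected count E = 91 × 96 / 199 = 43.8995.
Contribution = (O − E)²/E = (73 − 43.8995)² / 43.8995 = 19.29.

19.29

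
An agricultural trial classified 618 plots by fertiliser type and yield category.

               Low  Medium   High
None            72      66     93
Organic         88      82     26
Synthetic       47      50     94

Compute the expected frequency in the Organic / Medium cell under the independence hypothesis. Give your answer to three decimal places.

62.796

Row total (Organic) = 196; column total (Medium) = 198; grand total N = 618.
Expected count = (row total × column total) / N = 196 × 198 / 618 = 62.796.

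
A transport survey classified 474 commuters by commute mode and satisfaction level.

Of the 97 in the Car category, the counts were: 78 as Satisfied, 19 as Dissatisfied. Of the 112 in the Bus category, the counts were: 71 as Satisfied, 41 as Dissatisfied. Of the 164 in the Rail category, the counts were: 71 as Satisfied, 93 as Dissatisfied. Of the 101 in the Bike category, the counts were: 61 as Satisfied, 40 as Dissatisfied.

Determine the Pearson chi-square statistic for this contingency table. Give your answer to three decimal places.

36.148

Row totals: 97, 112, 164, 101. Column totals: 281, 193. Grand total N = 474.
Expected counts (row total × column total / N):
  Car, Satisfied: 97×281/474 = 57.5042
  Car, Dissatisfied: 97×193/474 = 39.4958
  Bus, Satisfied: 112×281/474 = 66.3966
  Bus, Dissatisfied: 112×193/474 = 45.6034
  Rail, Satisfied: 164×281/474 = 97.2236
  Rail, Dissatisfied: 164×193/474 = 66.7764
  Bike, Satisfied: 101×281/474 = 59.8755
  Bike, Dissatisfied: 101×193/474 = 41.1245
Contributions (O − E)²/E:
  (78 − 57.5042)²/57.5042 = 7.3052
  (19 − 39.4958)²/39.4958 = 10.6360
  (71 − 66.3966)²/66.3966 = 0.3192
  (41 − 45.6034)²/45.6034 = 0.4647
  (71 − 97.2236)²/97.2236 = 7.0732
  (93 − 66.7764)²/66.7764 = 10.2982
  (61 − 59.8755)²/59.8755 = 0.0211
  (40 − 41.1245)²/41.1245 = 0.0307
χ² = 7.3052 + 10.6360 + 0.3192 + 0.4647 + 7.0732 + 10.2982 + 0.0211 + 0.0307 = 36.148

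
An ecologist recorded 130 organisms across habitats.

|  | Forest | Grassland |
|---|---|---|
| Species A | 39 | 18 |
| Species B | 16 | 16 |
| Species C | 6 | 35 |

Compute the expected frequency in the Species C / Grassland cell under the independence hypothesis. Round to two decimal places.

21.76

Row total (Species C) = 41; column total (Grassland) = 69; grand total N = 130.
Expected count = (row total × column total) / N = 41 × 69 / 130 = 21.76.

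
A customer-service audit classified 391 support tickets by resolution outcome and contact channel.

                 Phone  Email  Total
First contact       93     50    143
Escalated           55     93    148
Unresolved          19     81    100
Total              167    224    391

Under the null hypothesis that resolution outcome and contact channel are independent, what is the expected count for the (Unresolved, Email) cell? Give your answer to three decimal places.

57.289

Row total (Unresolved) = 100; column total (Email) = 224; grand total N = 391.
Expected count = (row total × column total) / N = 100 × 224 / 391 = 57.289.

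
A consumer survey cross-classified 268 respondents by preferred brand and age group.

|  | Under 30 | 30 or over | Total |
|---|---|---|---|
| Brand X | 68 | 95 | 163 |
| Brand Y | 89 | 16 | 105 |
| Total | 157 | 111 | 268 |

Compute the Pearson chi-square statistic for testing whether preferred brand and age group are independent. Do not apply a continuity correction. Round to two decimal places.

Grand total N = 268.
Expected counts (row total × column total / N):
  Brand X, Under 30: 163×157/268 = 95.489
  Brand X, 30 or over: 163×111/268 = 67.511
  Brand Y, Under 30: 105×157/268 = 61.511
  Brand Y, 30 or over: 105×111/268 = 43.489
Contributions (O − E)²/E:
  (68 − 95.489)²/95.489 = 7.9134
  (95 − 67.511)²/67.511 = 11.1929
  (89 − 61.511)²/61.511 = 12.2847
  (16 − 43.489)²/43.489 = 17.3755
χ² = 7.9134 + 11.1929 + 12.2847 + 17.3755 = 48.77

48.77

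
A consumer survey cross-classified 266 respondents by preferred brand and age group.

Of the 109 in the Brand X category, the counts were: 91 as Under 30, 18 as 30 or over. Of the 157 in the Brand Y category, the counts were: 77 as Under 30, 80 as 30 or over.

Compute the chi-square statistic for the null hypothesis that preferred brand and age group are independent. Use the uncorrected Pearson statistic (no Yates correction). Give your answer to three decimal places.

32.797

Row totals: 109, 157. Column totals: 168, 98. Grand total N = 266.
Expected counts (row total × column total / N):
  Brand X, Under 30: 109×168/266 = 68.84211
  Brand X, 30 or over: 109×98/266 = 40.15789
  Brand Y, Under 30: 157×168/266 = 99.15789
  Brand Y, 30 or over: 157×98/266 = 57.84211
Contributions (O − E)²/E:
  (91 − 68.84211)²/68.84211 = 7.1319
  (18 − 40.15789)²/40.15789 = 12.2260
  (77 − 99.15789)²/99.15789 = 4.9514
  (80 − 57.84211)²/57.84211 = 8.4881
χ² = 7.1319 + 12.2260 + 4.9514 + 8.4881 = 32.797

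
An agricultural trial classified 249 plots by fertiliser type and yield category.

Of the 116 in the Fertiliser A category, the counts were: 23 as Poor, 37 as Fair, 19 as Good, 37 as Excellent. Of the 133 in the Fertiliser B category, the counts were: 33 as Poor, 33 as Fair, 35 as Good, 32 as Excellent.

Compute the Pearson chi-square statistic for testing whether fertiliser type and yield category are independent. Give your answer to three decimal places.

5.985

Row totals: 116, 133. Column totals: 56, 70, 54, 69. Grand total N = 249.
Expected counts (row total × column total / N):
  Fertiliser A, Poor: 116×56/249 = 26.0884
  Fertiliser A, Fair: 116×70/249 = 32.6104
  Fertiliser A, Good: 116×54/249 = 25.1566
  Fertiliser A, Excellent: 116×69/249 = 32.1446
  Fertiliser B, Poor: 133×56/249 = 29.9116
  Fertiliser B, Fair: 133×70/249 = 37.3896
  Fertiliser B, Good: 133×54/249 = 28.8434
  Fertiliser B, Excellent: 133×69/249 = 36.8554
Contributions (O − E)²/E:
  (23 − 26.0884)²/26.0884 = 0.3656
  (37 − 32.6104)²/32.6104 = 0.5909
  (19 − 25.1566)²/25.1566 = 1.5067
  (37 − 32.1446)²/32.1446 = 0.7334
  (33 − 29.9116)²/29.9116 = 0.3189
  (33 − 37.3896)²/37.3896 = 0.5153
  (35 − 28.8434)²/28.8434 = 1.3141
  (32 − 36.8554)²/36.8554 = 0.6397
χ² = 0.3656 + 0.5909 + 1.5067 + 0.7334 + 0.3189 + 0.5153 + 1.3141 + 0.6397 = 5.985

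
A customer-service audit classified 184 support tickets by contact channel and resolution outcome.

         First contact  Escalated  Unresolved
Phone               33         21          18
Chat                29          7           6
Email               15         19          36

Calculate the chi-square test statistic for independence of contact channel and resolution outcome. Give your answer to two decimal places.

Row totals: 72, 42, 70. Column totals: 77, 47, 60. Grand total N = 184.
Expected counts (row total × column total / N):
  Phone, First contact: 72×77/184 = 30.130
  Phone, Escalated: 72×47/184 = 18.391
  Phone, Unresolved: 72×60/184 = 23.478
  Chat, First contact: 42×77/184 = 17.576
  Chat, Escalated: 42×47/184 = 10.728
  Chat, Unresolved: 42×60/184 = 13.696
  Email, First contact: 70×77/184 = 29.293
  Email, Escalated: 70×47/184 = 17.880
  Email, Unresolved: 70×60/184 = 22.826
Contributions (O − E)²/E:
  (33 − 30.130)²/30.130 = 0.2734
  (21 − 18.391)²/18.391 = 0.3701
  (18 − 23.478)²/23.478 = 1.2782
  (29 − 17.576)²/17.576 = 7.4253
  (7 − 10.728)²/10.728 = 1.2955
  (6 − 13.696)²/13.696 = 4.3245
  (15 − 29.293)²/29.293 = 6.9740
  (19 − 17.880)²/17.880 = 0.0702
  (36 − 22.826)²/22.826 = 7.6034
χ² = 0.2734 + 0.3701 + 1.2782 + 7.4253 + 1.2955 + 4.3245 + 6.9740 + 0.0702 + 7.6034 = 29.61

29.61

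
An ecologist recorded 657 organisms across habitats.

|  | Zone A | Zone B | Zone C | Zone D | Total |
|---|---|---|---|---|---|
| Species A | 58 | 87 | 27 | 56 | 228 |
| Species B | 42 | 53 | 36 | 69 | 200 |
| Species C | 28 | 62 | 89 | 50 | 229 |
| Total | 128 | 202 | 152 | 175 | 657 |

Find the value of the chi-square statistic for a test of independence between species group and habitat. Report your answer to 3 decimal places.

Grand total N = 657.
Expected counts (row total × column total / N):
  Species A, Zone A: 228×128/657 = 44.4201
  Species A, Zone B: 228×202/657 = 70.1005
  Species A, Zone C: 228×152/657 = 52.7489
  Species A, Zone D: 228×175/657 = 60.7306
  Species B, Zone A: 200×128/657 = 38.9650
  Species B, Zone B: 200×202/657 = 61.4916
  Species B, Zone C: 200×152/657 = 46.2709
  Species B, Zone D: 200×175/657 = 53.2725
  Species C, Zone A: 229×128/657 = 44.6149
  Species C, Zone B: 229×202/657 = 70.4079
  Species C, Zone C: 229×152/657 = 52.9802
  Species C, Zone D: 229×175/657 = 60.9970
Contributions (O − E)²/E:
  (58 − 44.4201)²/44.4201 = 4.1516
  (87 − 70.1005)²/70.1005 = 4.0741
  (27 − 52.7489)²/52.7489 = 12.5691
  (56 − 60.7306)²/60.7306 = 0.3685
  (42 − 38.9650)²/38.9650 = 0.2364
  (53 − 61.4916)²/61.4916 = 1.1726
  (36 − 46.2709)²/46.2709 = 2.2799
  (69 − 53.2725)²/53.2725 = 4.6432
  (28 − 44.6149)²/44.6149 = 6.1875
  (62 − 70.4079)²/70.4079 = 1.0040
  (89 − 52.9802)²/52.9802 = 24.4889
  (50 − 60.9970)²/60.9970 = 1.9826
χ² = 4.1516 + 4.0741 + 12.5691 + 0.3685 + 0.2364 + 1.1726 + 2.2799 + 4.6432 + 6.1875 + 1.0040 + 24.4889 + 1.9826 = 63.158

63.158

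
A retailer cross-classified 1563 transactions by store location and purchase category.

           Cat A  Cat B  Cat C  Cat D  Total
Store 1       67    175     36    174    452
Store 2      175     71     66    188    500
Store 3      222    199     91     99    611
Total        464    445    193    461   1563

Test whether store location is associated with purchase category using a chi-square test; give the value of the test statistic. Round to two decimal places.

Grand total N = 1563.
Expected counts (row total × column total / N):
  Store 1, Cat A: 452×464/1563 = 134.183
  Store 1, Cat B: 452×445/1563 = 128.688
  Store 1, Cat C: 452×193/1563 = 55.813
  Store 1, Cat D: 452×461/1563 = 133.315
  Store 2, Cat A: 500×464/1563 = 148.433
  Store 2, Cat B: 500×445/1563 = 142.354
  Store 2, Cat C: 500×193/1563 = 61.740
  Store 2, Cat D: 500×461/1563 = 147.473
  Store 3, Cat A: 611×464/1563 = 181.385
  Store 3, Cat B: 611×445/1563 = 173.957
  Store 3, Cat C: 611×193/1563 = 75.447
  Store 3, Cat D: 611×461/1563 = 180.212
Contributions (O − E)²/E:
  (67 − 134.183)²/134.183 = 33.6373
  (175 − 128.688)²/128.688 = 16.6667
  (36 − 55.813)²/55.813 = 7.0334
  (174 − 133.315)²/133.315 = 12.4162
  (175 − 148.433)²/148.433 = 4.7550
  (71 − 142.354)²/142.354 = 35.7657
  (66 − 61.740)²/61.740 = 0.2939
  (188 − 147.473)²/147.473 = 11.1372
  (222 − 181.385)²/181.385 = 9.0943
  (199 − 173.957)²/173.957 = 3.6052
  (91 − 75.447)²/75.447 = 3.2062
  (99 − 180.212)²/180.212 = 36.5979
χ² = 33.6373 + 16.6667 + 7.0334 + 12.4162 + 4.7550 + 35.7657 + 0.2939 + 11.1372 + 9.0943 + 3.6052 + 3.2062 + 36.5979 = 174.21

174.21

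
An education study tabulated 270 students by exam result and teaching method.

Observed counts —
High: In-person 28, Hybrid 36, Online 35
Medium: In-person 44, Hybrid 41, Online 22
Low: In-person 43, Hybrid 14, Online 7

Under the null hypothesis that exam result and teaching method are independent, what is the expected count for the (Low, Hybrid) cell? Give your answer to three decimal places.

21.570

Row total (Low) = 64; column total (Hybrid) = 91; grand total N = 270.
Expected count = (row total × column total) / N = 64 × 91 / 270 = 21.570.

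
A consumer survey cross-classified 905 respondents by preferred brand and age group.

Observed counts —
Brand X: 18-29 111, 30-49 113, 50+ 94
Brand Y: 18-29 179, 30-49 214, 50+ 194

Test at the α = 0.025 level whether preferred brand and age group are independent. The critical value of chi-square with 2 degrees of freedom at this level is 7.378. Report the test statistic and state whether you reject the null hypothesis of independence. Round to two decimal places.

2.09; fail to reject H₀

Row totals: 318, 587. Column totals: 290, 327, 288. Grand total N = 905.
Expected counts (row total × column total / N):
  Brand X, 18-29: 318×290/905 = 101.901
  Brand X, 30-49: 318×327/905 = 114.902
  Brand X, 50+: 318×288/905 = 101.198
  Brand Y, 18-29: 587×290/905 = 188.099
  Brand Y, 30-49: 587×327/905 = 212.098
  Brand Y, 50+: 587×288/905 = 186.802
Contributions (O − E)²/E:
  (111 − 101.901)²/101.901 = 0.8125
  (113 − 114.902)²/114.902 = 0.0315
  (94 − 101.198)²/101.198 = 0.5120
  (179 − 188.099)²/188.099 = 0.4402
  (214 − 212.098)²/212.098 = 0.0171
  (194 − 186.802)²/186.802 = 0.2774
χ² = 0.8125 + 0.0315 + 0.5120 + 0.4402 + 0.0171 + 0.2774 = 2.09
df = (2−1)(3−1) = 2. Since 2.09 < 7.378, fail to reject the null hypothesis of independence at α = 0.025.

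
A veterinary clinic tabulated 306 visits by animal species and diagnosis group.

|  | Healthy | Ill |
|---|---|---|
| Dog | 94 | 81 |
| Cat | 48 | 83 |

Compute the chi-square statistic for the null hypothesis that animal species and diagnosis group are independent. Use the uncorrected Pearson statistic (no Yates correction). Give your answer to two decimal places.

8.78

Row totals: 175, 131. Column totals: 142, 164. Grand total N = 306.
Expected counts (row total × column total / N):
  Dog, Healthy: 175×142/306 = 81.209
  Dog, Ill: 175×164/306 = 93.791
  Cat, Healthy: 131×142/306 = 60.791
  Cat, Ill: 131×164/306 = 70.209
Contributions (O − E)²/E:
  (94 − 81.209)²/81.209 = 2.0147
  (81 − 93.791)²/93.791 = 1.7444
  (48 − 60.791)²/60.791 = 2.6913
  (83 − 70.209)²/70.209 = 2.3303
χ² = 2.0147 + 1.7444 + 2.6913 + 2.3303 = 8.78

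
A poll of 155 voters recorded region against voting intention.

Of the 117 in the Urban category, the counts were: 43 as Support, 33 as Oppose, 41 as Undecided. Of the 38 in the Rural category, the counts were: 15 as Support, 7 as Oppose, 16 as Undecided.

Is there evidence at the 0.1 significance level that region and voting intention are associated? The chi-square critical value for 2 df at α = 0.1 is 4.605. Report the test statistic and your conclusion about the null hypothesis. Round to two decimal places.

Row totals: 117, 38. Column totals: 58, 40, 57. Grand total N = 155.
Expected counts (row total × column total / N):
  Urban, Support: 117×58/155 = 43.781
  Urban, Oppose: 117×40/155 = 30.194
  Urban, Undecided: 117×57/155 = 43.026
  Rural, Support: 38×58/155 = 14.219
  Rural, Oppose: 38×40/155 = 9.806
  Rural, Undecided: 38×57/155 = 13.974
Contributions (O − E)²/E:
  (43 − 43.781)²/43.781 = 0.0139
  (33 − 30.194)²/30.194 = 0.2608
  (41 − 43.026)²/43.026 = 0.0954
  (15 − 14.219)²/14.219 = 0.0429
  (7 − 9.806)²/9.806 = 0.8029
  (16 − 13.974)²/13.974 = 0.2937
χ² = 0.0139 + 0.2608 + 0.0954 + 0.0429 + 0.8029 + 0.2937 = 1.51
df = (2−1)(3−1) = 2. Since 1.51 < 4.605, fail to reject the null hypothesis of independence at α = 0.1.

1.51; fail to reject H₀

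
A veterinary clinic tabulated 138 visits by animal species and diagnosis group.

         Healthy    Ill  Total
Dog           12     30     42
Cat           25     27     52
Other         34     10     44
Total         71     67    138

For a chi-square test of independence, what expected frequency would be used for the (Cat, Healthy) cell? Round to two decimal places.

Row total (Cat) = 52; column total (Healthy) = 71; grand total N = 138.
Expected count = (row total × column total) / N = 52 × 71 / 138 = 26.75.

26.75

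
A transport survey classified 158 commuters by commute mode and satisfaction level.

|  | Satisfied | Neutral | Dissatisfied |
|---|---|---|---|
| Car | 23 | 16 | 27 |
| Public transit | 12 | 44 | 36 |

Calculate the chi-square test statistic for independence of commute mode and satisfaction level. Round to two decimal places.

Row totals: 66, 92. Column totals: 35, 60, 63. Grand total N = 158.
Expected counts (row total × column total / N):
  Car, Satisfied: 66×35/158 = 14.620
  Car, Neutral: 66×60/158 = 25.063
  Car, Dissatisfied: 66×63/158 = 26.316
  Public transit, Satisfied: 92×35/158 = 20.380
  Public transit, Neutral: 92×60/158 = 34.937
  Public transit, Dissatisfied: 92×63/158 = 36.684
Contributions (O − E)²/E:
  (23 − 14.620)²/14.620 = 4.8033
  (16 − 25.063)²/25.063 = 3.2773
  (27 − 26.316)²/26.316 = 0.0178
  (12 − 20.380)²/20.380 = 3.4458
  (44 − 34.937)²/34.937 = 2.3510
  (36 − 36.684)²/36.684 = 0.0128
χ² = 4.8033 + 3.2773 + 0.0178 + 3.4458 + 2.3510 + 0.0128 = 13.91

13.91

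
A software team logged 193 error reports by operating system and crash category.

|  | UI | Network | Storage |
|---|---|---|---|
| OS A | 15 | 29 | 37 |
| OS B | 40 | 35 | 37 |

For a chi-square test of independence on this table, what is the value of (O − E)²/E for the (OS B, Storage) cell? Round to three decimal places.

0.822

Row total (OS B) = 112; column total (Storage) = 74; N = 193.
Expected count E = 112 × 74 / 193 = 42.9430.
Contribution = (O − E)²/E = (37 − 42.9430)² / 42.9430 = 0.822.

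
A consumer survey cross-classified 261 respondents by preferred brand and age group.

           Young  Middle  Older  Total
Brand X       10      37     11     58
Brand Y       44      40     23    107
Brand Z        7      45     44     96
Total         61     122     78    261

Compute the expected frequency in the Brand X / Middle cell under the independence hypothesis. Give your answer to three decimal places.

Row total (Brand X) = 58; column total (Middle) = 122; grand total N = 261.
Expected count = (row total × column total) / N = 58 × 122 / 261 = 27.111.

27.111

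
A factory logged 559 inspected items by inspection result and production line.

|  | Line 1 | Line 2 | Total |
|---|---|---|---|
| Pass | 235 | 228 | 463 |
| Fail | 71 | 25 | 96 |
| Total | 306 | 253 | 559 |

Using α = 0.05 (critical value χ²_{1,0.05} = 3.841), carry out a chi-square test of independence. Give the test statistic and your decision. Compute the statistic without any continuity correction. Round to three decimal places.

17.278; reject H₀

Grand total N = 559.
Expected counts (row total × column total / N):
  Pass, Line 1: 463×306/559 = 253.4490
  Pass, Line 2: 463×253/559 = 209.5510
  Fail, Line 1: 96×306/559 = 52.5510
  Fail, Line 2: 96×253/559 = 43.4490
Contributions (O − E)²/E:
  (235 − 253.4490)²/253.4490 = 1.3429
  (228 − 209.5510)²/209.5510 = 1.6243
  (71 − 52.5510)²/52.5510 = 6.4769
  (25 − 43.4490)²/43.4490 = 7.8337
χ² = 1.3429 + 1.6243 + 6.4769 + 7.8337 = 17.278
df = (2−1)(2−1) = 1. Since 17.278 > 3.841, reject the null hypothesis of independence at α = 0.05.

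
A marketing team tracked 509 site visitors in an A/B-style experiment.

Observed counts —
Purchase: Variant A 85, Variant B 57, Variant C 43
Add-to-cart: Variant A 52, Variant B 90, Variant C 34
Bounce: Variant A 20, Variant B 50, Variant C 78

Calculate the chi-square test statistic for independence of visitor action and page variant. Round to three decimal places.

Row totals: 185, 176, 148. Column totals: 157, 197, 155. Grand total N = 509.
Expected counts (row total × column total / N):
  Purchase, Variant A: 185×157/509 = 57.0629
  Purchase, Variant B: 185×197/509 = 71.6012
  Purchase, Variant C: 185×155/509 = 56.3360
  Add-to-cart, Variant A: 176×157/509 = 54.2868
  Add-to-cart, Variant B: 176×197/509 = 68.1179
  Add-to-cart, Variant C: 176×155/509 = 53.5953
  Bounce, Variant A: 148×157/509 = 45.6503
  Bounce, Variant B: 148×197/509 = 57.2809
  Bounce, Variant C: 148×155/509 = 45.0688
Contributions (O − E)²/E:
  (85 − 57.0629)²/57.0629 = 13.6776
  (57 − 71.6012)²/71.6012 = 2.9775
  (43 − 56.3360)²/56.3360 = 3.1569
  (52 − 54.2868)²/54.2868 = 0.0963
  (90 − 68.1179)²/68.1179 = 7.0294
  (34 − 53.5953)²/53.5953 = 7.1644
  (20 − 45.6503)²/45.6503 = 14.4126
  (50 − 57.2809)²/57.2809 = 0.9255
  (78 − 45.0688)²/45.0688 = 24.0624
χ² = 13.6776 + 2.9775 + 3.1569 + 0.0963 + 7.0294 + 7.1644 + 14.4126 + 0.9255 + 24.0624 = 73.503

73.503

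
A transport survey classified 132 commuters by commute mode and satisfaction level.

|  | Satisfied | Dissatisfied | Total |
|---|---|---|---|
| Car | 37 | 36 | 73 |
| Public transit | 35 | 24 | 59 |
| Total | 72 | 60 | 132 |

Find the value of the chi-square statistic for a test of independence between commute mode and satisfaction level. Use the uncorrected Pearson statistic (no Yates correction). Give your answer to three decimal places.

0.982

Grand total N = 132.
Expected counts (row total × column total / N):
  Car, Satisfied: 73×72/132 = 39.8182
  Car, Dissatisfied: 73×60/132 = 33.1818
  Public transit, Satisfied: 59×72/132 = 32.1818
  Public transit, Dissatisfied: 59×60/132 = 26.8182
Contributions (O − E)²/E:
  (37 − 39.8182)²/39.8182 = 0.1995
  (36 − 33.1818)²/33.1818 = 0.2394
  (35 − 32.1818)²/32.1818 = 0.2468
  (24 − 26.8182)²/26.8182 = 0.2962
χ² = 0.1995 + 0.2394 + 0.2468 + 0.2962 = 0.982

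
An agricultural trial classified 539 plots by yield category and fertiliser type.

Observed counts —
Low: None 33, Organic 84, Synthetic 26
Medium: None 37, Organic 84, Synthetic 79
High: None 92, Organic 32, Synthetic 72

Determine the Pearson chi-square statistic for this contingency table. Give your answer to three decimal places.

Row totals: 143, 200, 196. Column totals: 162, 200, 177. Grand total N = 539.
Expected counts (row total × column total / N):
  Low, None: 143×162/539 = 42.9796
  Low, Organic: 143×200/539 = 53.0612
  Low, Synthetic: 143×177/539 = 46.9592
  Medium, None: 200×162/539 = 60.1113
  Medium, Organic: 200×200/539 = 74.2115
  Medium, Synthetic: 200×177/539 = 65.6772
  High, None: 196×162/539 = 58.9091
  High, Organic: 196×200/539 = 72.7273
  High, Synthetic: 196×177/539 = 64.3636
Contributions (O − E)²/E:
  (33 − 42.9796)²/42.9796 = 2.3172
  (84 − 53.0612)²/53.0612 = 18.0397
  (26 − 46.9592)²/46.9592 = 9.3547
  (37 − 60.1113)²/60.1113 = 8.8857
  (84 − 74.2115)²/74.2115 = 1.2911
  (79 − 65.6772)²/65.6772 = 2.7026
  (92 − 58.9091)²/58.9091 = 18.5881
  (32 − 72.7273)²/72.7273 = 22.8073
  (72 − 64.3636)²/64.3636 = 0.9060
χ² = 2.3172 + 18.0397 + 9.3547 + 8.8857 + 1.2911 + 2.7026 + 18.5881 + 22.8073 + 0.9060 = 84.892

84.892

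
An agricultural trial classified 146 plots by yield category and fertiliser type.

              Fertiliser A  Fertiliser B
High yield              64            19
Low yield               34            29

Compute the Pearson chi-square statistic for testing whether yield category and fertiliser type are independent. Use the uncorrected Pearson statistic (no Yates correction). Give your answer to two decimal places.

Row totals: 83, 63. Column totals: 98, 48. Grand total N = 146.
Expected counts (row total × column total / N):
  High yield, Fertiliser A: 83×98/146 = 55.712
  High yield, Fertiliser B: 83×48/146 = 27.288
  Low yield, Fertiliser A: 63×98/146 = 42.288
  Low yield, Fertiliser B: 63×48/146 = 20.712
Contributions (O − E)²/E:
  (64 − 55.712)²/55.712 = 1.2330
  (19 − 27.288)²/27.288 = 2.5173
  (34 − 42.288)²/42.288 = 1.6244
  (29 − 20.712)²/20.712 = 3.3165
χ² = 1.2330 + 2.5173 + 1.6244 + 3.3165 = 8.69

8.69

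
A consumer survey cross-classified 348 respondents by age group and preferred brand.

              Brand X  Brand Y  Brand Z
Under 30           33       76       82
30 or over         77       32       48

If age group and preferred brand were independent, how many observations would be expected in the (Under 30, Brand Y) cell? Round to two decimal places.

Row total (Under 30) = 191; column total (Brand Y) = 108; grand total N = 348.
Expected count = (row total × column total) / N = 191 × 108 / 348 = 59.28.

59.28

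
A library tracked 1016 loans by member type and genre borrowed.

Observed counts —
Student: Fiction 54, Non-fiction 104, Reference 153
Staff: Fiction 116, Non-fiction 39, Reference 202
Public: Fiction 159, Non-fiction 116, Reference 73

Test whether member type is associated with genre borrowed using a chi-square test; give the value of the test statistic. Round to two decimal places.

144.87

Row totals: 311, 357, 348. Column totals: 329, 259, 428. Grand total N = 1016.
Expected counts (row total × column total / N):
  Student, Fiction: 311×329/1016 = 100.708
  Student, Non-fiction: 311×259/1016 = 79.281
  Student, Reference: 311×428/1016 = 131.012
  Staff, Fiction: 357×329/1016 = 115.603
  Staff, Non-fiction: 357×259/1016 = 91.007
  Staff, Reference: 357×428/1016 = 150.390
  Public, Fiction: 348×329/1016 = 112.689
  Public, Non-fiction: 348×259/1016 = 88.713
  Public, Reference: 348×428/1016 = 146.598
Contributions (O − E)²/E:
  (54 − 100.708)²/100.708 = 21.6630
  (104 − 79.281)²/79.281 = 7.7071
  (153 − 131.012)²/131.012 = 3.6903
  (116 − 115.603)²/115.603 = 0.0014
  (39 − 91.007)²/91.007 = 29.7200
  (202 − 150.390)²/150.390 = 17.7112
  (159 − 112.689)²/112.689 = 19.0321
  (116 − 88.713)²/88.713 = 8.3931
  (73 − 146.598)²/146.598 = 36.9491
χ² = 21.6630 + 7.7071 + 3.6903 + 0.0014 + 29.7200 + 17.7112 + 19.0321 + 8.3931 + 36.9491 = 144.87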